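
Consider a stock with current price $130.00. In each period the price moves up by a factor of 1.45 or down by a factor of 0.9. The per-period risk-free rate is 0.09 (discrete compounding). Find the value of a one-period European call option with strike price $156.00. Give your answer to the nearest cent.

Risk-neutral probability p = (1 + 0.09 − 0.9)/(1.45 − 0.9) = 0.1900/0.5500 = 0.3455
Terminal stock prices: S_u = 188.5, S_d = 117
Terminal payoffs (S − K): max(32.5, 0) = 32.5, max(-39, 0) = 0
Node 0 (S = 130): V_0 = 1/1.09·[0.3455·32.5000 + 0.6545·0.0000] = 10.3003

$10.30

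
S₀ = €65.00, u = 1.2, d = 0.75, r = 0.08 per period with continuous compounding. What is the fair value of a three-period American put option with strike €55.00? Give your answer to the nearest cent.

Risk-neutral probability p = (e^0.08 − 0.75)/(1.2 − 0.75) = 0.3333/0.4500 = 0.7406
Terminal stock prices: S_uuu = 112.3, S_uud = 70.2, S_udd = 43.88, S_ddd = 27.42
Terminal payoffs (K − S): max(-57.32, 0) = 0, max(-15.2, 0) = 0, max(11.12, 0) = 11.12, max(27.58, 0) = 27.58
Node uu (S = 93.6): continuation = e^(−0.08)·[0.7406·0.0000 + 0.2594·0.0000] = 0.0000; exercise value = 0.0000 ≤ continuation, so V_uu = 0.0000
Node ud (S = 58.5): continuation = e^(−0.08)·[0.7406·0.0000 + 0.2594·11.1250] = 2.6636; exercise value = 0.0000 ≤ continuation, so V_ud = 2.6636
Node dd (S = 36.56): continuation = e^(−0.08)·[0.7406·11.1250 + 0.2594·27.5781] = 14.2089; exercise value = 18.4375 > continuation, so V_dd = 18.4375 (exercise)
Node u (S = 78): continuation = e^(−0.08)·[0.7406·0.0000 + 0.2594·2.6636] = 0.6377; exercise value = 0.0000 ≤ continuation, so V_u = 0.6377
Node d (S = 48.75): continuation = e^(−0.08)·[0.7406·2.6636 + 0.2594·18.4375] = 6.2354; exercise value = 6.2500 > continuation, so V_d = 6.2500 (exercise)
Node 0 (S = 65): continuation = e^(−0.08)·[0.7406·0.6377 + 0.2594·6.2500] = 1.9324; exercise value = 0.0000 ≤ continuation, so V_0 = 1.9324

€1.93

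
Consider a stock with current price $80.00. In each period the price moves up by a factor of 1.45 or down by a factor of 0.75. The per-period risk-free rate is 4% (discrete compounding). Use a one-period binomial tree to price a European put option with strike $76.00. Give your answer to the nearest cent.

$9.01

Risk-neutral probability p = (1 + 0.04 − 0.75)/(1.45 − 0.75) = 0.2900/0.7000 = 0.4143
Terminal stock prices: S_u = 116, S_d = 60
Terminal payoffs (K − S): max(-40, 0) = 0, max(16, 0) = 16
Node 0 (S = 80): V_0 = 1/1.04·[0.4143·0.0000 + 0.5857·16.0000] = 9.0110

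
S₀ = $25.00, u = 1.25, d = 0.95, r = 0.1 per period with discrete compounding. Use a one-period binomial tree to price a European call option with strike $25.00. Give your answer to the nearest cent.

Risk-neutral probability p = (1 + 0.1 − 0.95)/(1.25 − 0.95) = 0.1500/0.3000 = 0.5000
Terminal stock prices: S_u = 31.25, S_d = 23.75
Terminal payoffs (S − K): max(6.25, 0) = 6.25, max(-1.25, 0) = 0
Node 0 (S = 25): V_0 = 1/1.1·[0.5000·6.2500 + 0.5000·0.0000] = 2.8409

$2.84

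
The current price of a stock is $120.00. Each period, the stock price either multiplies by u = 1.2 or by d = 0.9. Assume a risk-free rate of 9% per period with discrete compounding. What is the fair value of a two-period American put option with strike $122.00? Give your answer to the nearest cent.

Risk-neutral probability p = (1 + 0.09 − 0.9)/(1.2 − 0.9) = 0.1900/0.3000 = 0.6333
Terminal stock prices: S_uu = 172.8, S_ud = 129.6, S_dd = 97.2
Terminal payoffs (K − S): max(-50.8, 0) = 0, max(-7.6, 0) = 0, max(24.8, 0) = 24.8
Node u (S = 144): continuation = 1/1.09·[0.6333·0.0000 + 0.3667·0.0000] = 0.0000; exercise value = 0.0000 ≤ continuation, so V_u = 0.0000
Node d (S = 108): continuation = 1/1.09·[0.6333·0.0000 + 0.3667·24.8000] = 8.3425; exercise value = 14.0000 > continuation, so V_d = 14.0000 (exercise)
Node 0 (S = 120): continuation = 1/1.09·[0.6333·0.0000 + 0.3667·14.0000] = 4.7095; exercise value = 2.0000 ≤ continuation, so V_0 = 4.7095

$4.71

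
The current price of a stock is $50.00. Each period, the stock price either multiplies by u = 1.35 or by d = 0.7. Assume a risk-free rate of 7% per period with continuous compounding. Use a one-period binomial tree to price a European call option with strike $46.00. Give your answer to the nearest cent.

$11.49

Risk-neutral probability p = (e^0.07 − 0.7)/(1.35 − 0.7) = 0.3725/0.6500 = 0.5731
Terminal stock prices: S_u = 67.5, S_d = 35
Terminal payoffs (S − K): max(21.5, 0) = 21.5, max(-11, 0) = 0
Node 0 (S = 50): V_0 = e^(−0.07)·[0.5731·21.5000 + 0.4269·0.0000] = 11.4884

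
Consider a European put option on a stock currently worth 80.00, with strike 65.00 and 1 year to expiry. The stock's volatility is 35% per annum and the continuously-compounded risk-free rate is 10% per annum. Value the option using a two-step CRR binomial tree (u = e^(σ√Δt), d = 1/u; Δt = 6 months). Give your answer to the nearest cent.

3.09

CRR parameters: u = e^(σ√Δt) = e^(0.35·√0.5) = 1.2808, d = 1/u = 0.7808
Per-period rate: rΔt = 0.1·0.5 = 0.05, so R = e^0.05 = 1.0513
Risk-neutral probability p = (e^0.05 − 0.7808)/(1.2808 − 0.7808) = 0.2705/0.5000 = 0.5410
Terminal stock prices: S_uu = 131.2, S_ud = 80, S_dd = 48.77
Terminal payoffs (K − S): max(-66.24, 0) = 0, max(-15, 0) = 0, max(16.23, 0) = 16.23
Node u (S = 102.5): V_u = e^(−0.05)·[0.5410·0.0000 + 0.4590·0.0000] = 0.0000
Node d (S = 62.46): V_d = e^(−0.05)·[0.5410·0.0000 + 0.4590·16.2331] = 7.0880
Node 0 (S = 80): V_0 = e^(−0.05)·[0.5410·0.0000 + 0.4590·7.0880] = 3.0949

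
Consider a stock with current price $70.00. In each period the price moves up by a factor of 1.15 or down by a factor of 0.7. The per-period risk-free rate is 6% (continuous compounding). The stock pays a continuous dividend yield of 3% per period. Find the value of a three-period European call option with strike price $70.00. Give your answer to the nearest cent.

Per-period risk-free factor R = e^0.06 = 1.0618; dividend-adjusted growth = e^(0.06−0.03) = 1.0305.
Risk-neutral probability p = (1.0305 − 0.7)/(1.15 − 0.7) = 0.3305/0.4500 = 0.7343
Terminal stock prices: S_uuu = 106.5, S_uud = 64.8, S_udd = 39.44, S_ddd = 24.01
Terminal payoffs (S − K): max(36.46, 0) = 36.46, max(-5.198, 0) = 0, max(-30.56, 0) = 0, max(-45.99, 0) = 0
Node uu (S = 92.57): V_uu = e^(−0.06)·[0.7343·36.4612 + 0.2657·0.0000] = 25.2158
Node ud (S = 56.35): V_ud = e^(−0.06)·[0.7343·0.0000 + 0.2657·0.0000] = 0.0000
Node dd (S = 34.3): V_dd = e^(−0.06)·[0.7343·0.0000 + 0.2657·0.0000] = 0.0000
Node u (S = 80.5): V_u = e^(−0.06)·[0.7343·25.2158 + 0.2657·0.0000] = 17.4387
Node d (S = 49): V_d = e^(−0.06)·[0.7343·0.0000 + 0.2657·0.0000] = 0.0000
Node 0 (S = 70): V_0 = e^(−0.06)·[0.7343·17.4387 + 0.2657·0.0000] = 12.0602

$12.06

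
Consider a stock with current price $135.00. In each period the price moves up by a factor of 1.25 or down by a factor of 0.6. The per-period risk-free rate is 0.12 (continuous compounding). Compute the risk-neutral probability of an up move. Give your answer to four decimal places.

Risk-neutral probability p = (e^0.12 − 0.6)/(1.25 − 0.6) = 0.5275/0.6500 = 0.8115

p = 0.8115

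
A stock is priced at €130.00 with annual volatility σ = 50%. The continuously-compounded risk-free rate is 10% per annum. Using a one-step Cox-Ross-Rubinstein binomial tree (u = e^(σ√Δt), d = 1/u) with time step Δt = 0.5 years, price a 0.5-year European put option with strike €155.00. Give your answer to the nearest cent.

CRR parameters: u = e^(σ√Δt) = e^(0.5·√0.5) = 1.4241, d = 1/u = 0.7022
Per-period rate: rΔt = 0.1·0.5 = 0.05, so R = e^0.05 = 1.0513
Risk-neutral probability p = (e^0.05 − 0.7022)/(1.4241 − 0.7022) = 0.3491/0.7219 = 0.4835
Terminal stock prices: S_u = 185.1, S_d = 91.28
Terminal payoffs (K − S): max(-30.14, 0) = 0, max(63.72, 0) = 63.72
Node 0 (S = 130): V_0 = e^(−0.05)·[0.4835·0.0000 + 0.5165·63.7155] = 31.3016

€31.30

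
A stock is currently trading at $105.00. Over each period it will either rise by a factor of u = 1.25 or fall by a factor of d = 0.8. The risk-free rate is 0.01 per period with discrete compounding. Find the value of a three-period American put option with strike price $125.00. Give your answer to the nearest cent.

$26.93

Risk-neutral probability p = (1 + 0.01 − 0.8)/(1.25 − 0.8) = 0.2100/0.4500 = 0.4667
Terminal stock prices: S_uuu = 205.1, S_uud = 131.2, S_udd = 84, S_ddd = 53.76
Terminal payoffs (K − S): max(-80.08, 0) = 0, max(-6.25, 0) = 0, max(41, 0) = 41, max(71.24, 0) = 71.24
Node uu (S = 164.1): continuation = 1/1.01·[0.4667·0.0000 + 0.5333·0.0000] = 0.0000; exercise value = 0.0000 ≤ continuation, so V_uu = 0.0000
Node ud (S = 105): continuation = 1/1.01·[0.4667·0.0000 + 0.5333·41.0000] = 21.6502; exercise value = 20.0000 ≤ continuation, so V_ud = 21.6502
Node dd (S = 67.2): continuation = 1/1.01·[0.4667·41.0000 + 0.5333·71.2400] = 56.5624; exercise value = 57.8000 > continuation, so V_dd = 57.8000 (exercise)
Node u (S = 131.2): continuation = 1/1.01·[0.4667·0.0000 + 0.5333·21.6502] = 11.4324; exercise value = 0.0000 ≤ continuation, so V_u = 11.4324
Node d (S = 84): continuation = 1/1.01·[0.4667·21.6502 + 0.5333·57.8000] = 40.5248; exercise value = 41.0000 > continuation, so V_d = 41.0000 (exercise)
Node 0 (S = 105): continuation = 1/1.01·[0.4667·11.4324 + 0.5333·41.0000] = 26.9325; exercise value = 20.0000 ≤ continuation, so V_0 = 26.9325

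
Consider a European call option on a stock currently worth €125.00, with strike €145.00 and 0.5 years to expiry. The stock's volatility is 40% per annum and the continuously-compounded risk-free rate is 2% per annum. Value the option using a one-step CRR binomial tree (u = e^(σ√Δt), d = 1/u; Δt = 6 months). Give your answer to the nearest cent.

CRR parameters: u = e^(σ√Δt) = e^(0.4·√0.5) = 1.3269, d = 1/u = 0.7536
Per-period rate: rΔt = 0.02·0.5 = 0.01, so R = e^0.01 = 1.0101
Risk-neutral probability p = (e^0.01 − 0.7536)/(1.3269 − 0.7536) = 0.2564/0.5733 = 0.4473
Terminal stock prices: S_u = 165.9, S_d = 94.2
Terminal payoffs (S − K): max(20.86, 0) = 20.86, max(-50.8, 0) = 0
Node 0 (S = 125): V_0 = e^(−0.01)·[0.4473·20.8621 + 0.5527·0.0000] = 9.2385

€9.24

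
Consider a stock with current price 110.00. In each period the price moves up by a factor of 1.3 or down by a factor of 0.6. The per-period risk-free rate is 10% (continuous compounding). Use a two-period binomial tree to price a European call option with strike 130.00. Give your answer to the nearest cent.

23.84

Risk-neutral probability p = (e^0.1 − 0.6)/(1.3 − 0.6) = 0.5052/0.7000 = 0.7217
Terminal stock prices: S_uu = 185.9, S_ud = 85.8, S_dd = 39.6
Terminal payoffs (S − K): max(55.9, 0) = 55.9, max(-44.2, 0) = 0, max(-90.4, 0) = 0
Node u (S = 143): V_u = e^(−0.1)·[0.7217·55.9000 + 0.2783·0.0000] = 36.5025
Node d (S = 66): V_d = e^(−0.1)·[0.7217·0.0000 + 0.2783·0.0000] = 0.0000
Node 0 (S = 110): V_0 = e^(−0.1)·[0.7217·36.5025 + 0.2783·0.0000] = 23.8360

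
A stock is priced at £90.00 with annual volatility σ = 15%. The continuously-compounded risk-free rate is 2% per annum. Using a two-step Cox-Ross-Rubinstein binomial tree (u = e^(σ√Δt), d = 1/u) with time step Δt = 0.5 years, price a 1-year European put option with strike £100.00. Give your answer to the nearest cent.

£11.02

CRR parameters: u = e^(σ√Δt) = e^(0.15·√0.5) = 1.1119, d = 1/u = 0.8994
Per-period rate: rΔt = 0.02·0.5 = 0.01, so R = e^0.01 = 1.0101
Risk-neutral probability p = (e^0.01 − 0.8994)/(1.1119 − 0.8994) = 0.1107/0.2125 = 0.5208
Terminal stock prices: S_uu = 111.3, S_ud = 90, S_dd = 72.8
Terminal payoffs (K − S): max(-11.27, 0) = 0, max(10, 0) = 10, max(27.2, 0) = 27.2
Node u (S = 100.1): V_u = e^(−0.01)·[0.5208·0.0000 + 0.4792·10.0000] = 4.7444
Node d (S = 80.94): V_d = e^(−0.01)·[0.5208·10.0000 + 0.4792·27.2028] = 18.0621
Node 0 (S = 90): V_0 = e^(−0.01)·[0.5208·4.7444 + 0.4792·18.0621] = 11.0156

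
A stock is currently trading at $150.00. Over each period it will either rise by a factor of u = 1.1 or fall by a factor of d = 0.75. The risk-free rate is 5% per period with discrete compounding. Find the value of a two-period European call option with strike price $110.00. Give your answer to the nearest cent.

$50.70

Risk-neutral probability p = (1 + 0.05 − 0.75)/(1.1 − 0.75) = 0.3000/0.3500 = 0.8571
Terminal stock prices: S_uu = 181.5, S_ud = 123.8, S_dd = 84.38
Terminal payoffs (S − K): max(71.5, 0) = 71.5, max(13.75, 0) = 13.75, max(-25.62, 0) = 0
Node u (S = 165): V_u = 1/1.05·[0.8571·71.5000 + 0.1429·13.7500] = 60.2381
Node d (S = 112.5): V_d = 1/1.05·[0.8571·13.7500 + 0.1429·0.0000] = 11.2245
Node 0 (S = 150): V_0 = 1/1.05·[0.8571·60.2381 + 0.1429·11.2245] = 50.7011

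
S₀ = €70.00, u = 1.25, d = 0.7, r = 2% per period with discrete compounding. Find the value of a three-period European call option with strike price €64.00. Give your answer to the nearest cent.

€18.52

Risk-neutral probability p = (1 + 0.02 − 0.7)/(1.25 − 0.7) = 0.3200/0.5500 = 0.5818
Terminal stock prices: S_uuu = 136.7, S_uud = 76.56, S_udd = 42.87, S_ddd = 24.01
Terminal payoffs (S − K): max(72.72, 0) = 72.72, max(12.56, 0) = 12.56, max(-21.13, 0) = 0, max(-39.99, 0) = 0
Node uu (S = 109.4): V_uu = 1/1.02·[0.5818·72.7188 + 0.4182·12.5625] = 46.6299
Node ud (S = 61.25): V_ud = 1/1.02·[0.5818·12.5625 + 0.4182·0.0000] = 7.1658
Node dd (S = 34.3): V_dd = 1/1.02·[0.5818·0.0000 + 0.4182·0.0000] = 0.0000
Node u (S = 87.5): V_u = 1/1.02·[0.5818·46.6299 + 0.4182·7.1658] = 29.5360
Node d (S = 49): V_d = 1/1.02·[0.5818·7.1658 + 0.4182·0.0000] = 4.0874
Node 0 (S = 70): V_0 = 1/1.02·[0.5818·29.5360 + 0.4182·4.0874] = 18.5234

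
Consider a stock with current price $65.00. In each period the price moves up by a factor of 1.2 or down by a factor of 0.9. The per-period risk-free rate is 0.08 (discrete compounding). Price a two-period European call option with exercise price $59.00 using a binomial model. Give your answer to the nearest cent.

$15.29

Risk-neutral probability p = (1 + 0.08 − 0.9)/(1.2 − 0.9) = 0.1800/0.3000 = 0.6000
Terminal stock prices: S_uu = 93.6, S_ud = 70.2, S_dd = 52.65
Terminal payoffs (S − K): max(34.6, 0) = 34.6, max(11.2, 0) = 11.2, max(-6.35, 0) = 0
Node u (S = 78): V_u = 1/1.08·[0.6000·34.6000 + 0.4000·11.2000] = 23.3704
Node d (S = 58.5): V_d = 1/1.08·[0.6000·11.2000 + 0.4000·0.0000] = 6.2222
Node 0 (S = 65): V_0 = 1/1.08·[0.6000·23.3704 + 0.4000·6.2222] = 15.2881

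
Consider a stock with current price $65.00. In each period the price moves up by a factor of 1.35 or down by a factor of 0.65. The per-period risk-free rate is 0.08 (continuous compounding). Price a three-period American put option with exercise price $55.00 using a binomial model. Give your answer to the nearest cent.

Risk-neutral probability p = (e^0.08 − 0.65)/(1.35 − 0.65) = 0.4333/0.7000 = 0.6190
Terminal stock prices: S_uuu = 159.9, S_uud = 77, S_udd = 37.07, S_ddd = 17.85
Terminal payoffs (K − S): max(-104.9, 0) = 0, max(-22, 0) = 0, max(17.93, 0) = 17.93, max(37.15, 0) = 37.15
Node uu (S = 118.5): continuation = e^(−0.08)·[0.6190·0.0000 + 0.3810·0.0000] = 0.0000; exercise value = 0.0000 ≤ continuation, so V_uu = 0.0000
Node ud (S = 57.04): continuation = e^(−0.08)·[0.6190·0.0000 + 0.3810·17.9256] = 6.3049; exercise value = 0.0000 ≤ continuation, so V_ud = 6.3049
Node dd (S = 27.46): continuation = e^(−0.08)·[0.6190·17.9256 + 0.3810·37.1494] = 23.3089; exercise value = 27.5375 > continuation, so V_dd = 27.5375 (exercise)
Node u (S = 87.75): continuation = e^(−0.08)·[0.6190·0.0000 + 0.3810·6.3049] = 2.2176; exercise value = 0.0000 ≤ continuation, so V_u = 2.2176
Node d (S = 42.25): continuation = e^(−0.08)·[0.6190·6.3049 + 0.3810·27.5375] = 13.2882; exercise value = 12.7500 ≤ continuation, so V_d = 13.2882
Node 0 (S = 65): continuation = e^(−0.08)·[0.6190·2.2176 + 0.3810·13.2882] = 5.9409; exercise value = 0.0000 ≤ continuation, so V_0 = 5.9409

$5.94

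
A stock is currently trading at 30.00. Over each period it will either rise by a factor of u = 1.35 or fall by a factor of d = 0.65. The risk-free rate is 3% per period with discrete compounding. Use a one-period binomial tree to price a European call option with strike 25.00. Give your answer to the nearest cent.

Risk-neutral probability p = (1 + 0.03 − 0.65)/(1.35 − 0.65) = 0.3800/0.7000 = 0.5429
Terminal stock prices: S_u = 40.5, S_d = 19.5
Terminal payoffs (S − K): max(15.5, 0) = 15.5, max(-5.5, 0) = 0
Node 0 (S = 30): V_0 = 1/1.03·[0.5429·15.5000 + 0.4571·0.0000] = 8.1692

8.17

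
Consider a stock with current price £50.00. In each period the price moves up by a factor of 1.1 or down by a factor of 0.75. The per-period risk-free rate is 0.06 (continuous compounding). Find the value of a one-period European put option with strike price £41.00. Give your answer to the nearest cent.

Risk-neutral probability p = (e^0.06 − 0.75)/(1.1 − 0.75) = 0.3118/0.3500 = 0.8910
Terminal stock prices: S_u = 55, S_d = 37.5
Terminal payoffs (K − S): max(-14, 0) = 0, max(3.5, 0) = 3.5
Node 0 (S = 50): V_0 = e^(−0.06)·[0.8910·0.0000 + 0.1090·3.5000] = 0.3594

£0.36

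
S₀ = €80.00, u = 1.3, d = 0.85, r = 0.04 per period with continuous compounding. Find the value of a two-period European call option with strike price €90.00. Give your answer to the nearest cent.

Risk-neutral probability p = (e^0.04 − 0.85)/(1.3 − 0.85) = 0.1908/0.4500 = 0.4240
Terminal stock prices: S_uu = 135.2, S_ud = 88.4, S_dd = 57.8
Terminal payoffs (S − K): max(45.2, 0) = 45.2, max(-1.6, 0) = 0, max(-32.2, 0) = 0
Node u (S = 104): V_u = e^(−0.04)·[0.4240·45.2000 + 0.5760·0.0000] = 18.4144
Node d (S = 68): V_d = e^(−0.04)·[0.4240·0.0000 + 0.5760·0.0000] = 0.0000
Node 0 (S = 80): V_0 = e^(−0.04)·[0.4240·18.4144 + 0.5760·0.0000] = 7.5020

€7.50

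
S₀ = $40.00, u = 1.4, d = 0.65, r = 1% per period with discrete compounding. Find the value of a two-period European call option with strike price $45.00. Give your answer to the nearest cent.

$7.54

Risk-neutral probability p = (1 + 0.01 − 0.65)/(1.4 − 0.65) = 0.3600/0.7500 = 0.4800
Terminal stock prices: S_uu = 78.4, S_ud = 36.4, S_dd = 16.9
Terminal payoffs (S − K): max(33.4, 0) = 33.4, max(-8.6, 0) = 0, max(-28.1, 0) = 0
Node u (S = 56): V_u = 1/1.01·[0.4800·33.4000 + 0.5200·0.0000] = 15.8733
Node d (S = 26): V_d = 1/1.01·[0.4800·0.0000 + 0.5200·0.0000] = 0.0000
Node 0 (S = 40): V_0 = 1/1.01·[0.4800·15.8733 + 0.5200·0.0000] = 7.5437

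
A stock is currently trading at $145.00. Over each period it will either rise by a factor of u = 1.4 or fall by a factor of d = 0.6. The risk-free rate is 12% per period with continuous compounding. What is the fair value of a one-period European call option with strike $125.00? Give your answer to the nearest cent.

$45.62

Risk-neutral probability p = (e^0.12 − 0.6)/(1.4 − 0.6) = 0.5275/0.8000 = 0.6594
Terminal stock prices: S_u = 203, S_d = 87
Terminal payoffs (S − K): max(78, 0) = 78, max(-38, 0) = 0
Node 0 (S = 145): V_0 = e^(−0.12)·[0.6594·78.0000 + 0.3406·0.0000] = 45.6152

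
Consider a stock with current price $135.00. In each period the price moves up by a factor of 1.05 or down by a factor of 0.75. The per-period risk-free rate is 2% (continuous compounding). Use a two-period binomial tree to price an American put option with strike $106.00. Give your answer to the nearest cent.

$0.46

Risk-neutral probability p = (e^0.02 − 0.75)/(1.05 − 0.75) = 0.2702/0.3000 = 0.9007
Terminal stock prices: S_uu = 148.8, S_ud = 106.3, S_dd = 75.94
Terminal payoffs (K − S): max(-42.84, 0) = 0, max(-0.3125, 0) = 0, max(30.06, 0) = 30.06
Node u (S = 141.8): continuation = e^(−0.02)·[0.9007·0.0000 + 0.0993·0.0000] = 0.0000; exercise value = 0.0000 ≤ continuation, so V_u = 0.0000
Node d (S = 101.2): continuation = e^(−0.02)·[0.9007·0.0000 + 0.0993·30.0625] = 2.9269; exercise value = 4.7500 > continuation, so V_d = 4.7500 (exercise)
Node 0 (S = 135): continuation = e^(−0.02)·[0.9007·0.0000 + 0.0993·4.7500] = 0.4625; exercise value = 0.0000 ≤ continuation, so V_0 = 0.4625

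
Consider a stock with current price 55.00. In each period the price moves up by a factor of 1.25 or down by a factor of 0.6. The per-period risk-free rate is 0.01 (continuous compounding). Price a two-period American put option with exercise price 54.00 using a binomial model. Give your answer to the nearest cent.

10.59

Risk-neutral probability p = (e^0.01 − 0.6)/(1.25 − 0.6) = 0.4101/0.6500 = 0.6308
Terminal stock prices: S_uu = 85.94, S_ud = 41.25, S_dd = 19.8
Terminal payoffs (K − S): max(-31.94, 0) = 0, max(12.75, 0) = 12.75, max(34.2, 0) = 34.2
Node u (S = 68.75): continuation = e^(−0.01)·[0.6308·0.0000 + 0.3692·12.7500] = 4.6599; exercise value = 0.0000 ≤ continuation, so V_u = 4.6599
Node d (S = 33): continuation = e^(−0.01)·[0.6308·12.7500 + 0.3692·34.2000] = 20.4627; exercise value = 21.0000 > continuation, so V_d = 21.0000 (exercise)
Node 0 (S = 55): continuation = e^(−0.01)·[0.6308·4.6599 + 0.3692·21.0000] = 10.5855; exercise value = 0.0000 ≤ continuation, so V_0 = 10.5855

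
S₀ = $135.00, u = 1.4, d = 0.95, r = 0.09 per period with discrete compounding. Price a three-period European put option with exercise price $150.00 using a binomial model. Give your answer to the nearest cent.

$8.65

Risk-neutral probability p = (1 + 0.09 − 0.95)/(1.4 − 0.95) = 0.1400/0.4500 = 0.3111
Terminal stock prices: S_uuu = 370.4, S_uud = 251.4, S_udd = 170.6, S_ddd = 115.7
Terminal payoffs (K − S): max(-220.4, 0) = 0, max(-101.4, 0) = 0, max(-20.57, 0) = 0, max(34.25, 0) = 34.25
Node uu (S = 264.6): V_uu = 1/1.09·[0.3111·0.0000 + 0.6889·0.0000] = 0.0000
Node ud (S = 179.5): V_ud = 1/1.09·[0.3111·0.0000 + 0.6889·0.0000] = 0.0000
Node dd (S = 121.8): V_dd = 1/1.09·[0.3111·0.0000 + 0.6889·34.2544] = 21.6490
Node u (S = 189): V_u = 1/1.09·[0.3111·0.0000 + 0.6889·0.0000] = 0.0000
Node d (S = 128.2): V_d = 1/1.09·[0.3111·0.0000 + 0.6889·21.6490] = 13.6824
Node 0 (S = 135): V_0 = 1/1.09·[0.3111·0.0000 + 0.6889·13.6824] = 8.6474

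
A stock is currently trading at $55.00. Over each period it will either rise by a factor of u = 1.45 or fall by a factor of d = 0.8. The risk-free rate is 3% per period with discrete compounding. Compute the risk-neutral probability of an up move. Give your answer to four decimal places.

Risk-neutral probability p = (1 + 0.03 − 0.8)/(1.45 − 0.8) = 0.2300/0.6500 = 0.3538

p = 0.3538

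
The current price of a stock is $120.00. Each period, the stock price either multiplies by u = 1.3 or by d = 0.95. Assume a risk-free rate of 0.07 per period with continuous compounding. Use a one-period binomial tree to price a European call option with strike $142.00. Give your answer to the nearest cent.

Risk-neutral probability p = (e^0.07 − 0.95)/(1.3 − 0.95) = 0.1225/0.3500 = 0.3500
Terminal stock prices: S_u = 156, S_d = 114
Terminal payoffs (S − K): max(14, 0) = 14, max(-28, 0) = 0
Node 0 (S = 120): V_0 = e^(−0.07)·[0.3500·14.0000 + 0.6500·0.0000] = 4.5690

$4.57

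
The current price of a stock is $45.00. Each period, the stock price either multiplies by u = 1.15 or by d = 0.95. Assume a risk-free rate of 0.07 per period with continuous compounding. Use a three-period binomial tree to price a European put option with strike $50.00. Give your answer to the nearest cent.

$1.28

Risk-neutral probability p = (e^0.07 − 0.95)/(1.15 − 0.95) = 0.1225/0.2000 = 0.6125
Terminal stock prices: S_uuu = 68.44, S_uud = 56.54, S_udd = 46.7, S_ddd = 38.58
Terminal payoffs (K − S): max(-18.44, 0) = 0, max(-6.537, 0) = 0, max(3.296, 0) = 3.296, max(11.42, 0) = 11.42
Node uu (S = 59.51): V_uu = e^(−0.07)·[0.6125·0.0000 + 0.3875·0.0000] = 0.0000
Node ud (S = 49.16): V_ud = e^(−0.07)·[0.6125·0.0000 + 0.3875·3.2956] = 1.1906
Node dd (S = 40.61): V_dd = e^(−0.07)·[0.6125·3.2956 + 0.3875·11.4181] = 6.0072
Node u (S = 51.75): V_u = e^(−0.07)·[0.6125·0.0000 + 0.3875·1.1906] = 0.4301
Node d (S = 42.75): V_d = e^(−0.07)·[0.6125·1.1906 + 0.3875·6.0072] = 2.8502
Node 0 (S = 45): V_0 = e^(−0.07)·[0.6125·0.4301 + 0.3875·2.8502] = 1.2753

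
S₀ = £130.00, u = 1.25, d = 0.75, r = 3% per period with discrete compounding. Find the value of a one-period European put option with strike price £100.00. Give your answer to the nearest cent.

£1.07

Risk-neutral probability p = (1 + 0.03 − 0.75)/(1.25 − 0.75) = 0.2800/0.5000 = 0.5600
Terminal stock prices: S_u = 162.5, S_d = 97.5
Terminal payoffs (K − S): max(-62.5, 0) = 0, max(2.5, 0) = 2.5
Node 0 (S = 130): V_0 = 1/1.03·[0.5600·0.0000 + 0.4400·2.5000] = 1.0680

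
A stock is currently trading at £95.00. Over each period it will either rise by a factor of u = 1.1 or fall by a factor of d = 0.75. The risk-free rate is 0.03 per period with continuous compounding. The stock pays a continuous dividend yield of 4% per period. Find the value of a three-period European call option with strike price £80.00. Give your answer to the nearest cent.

£16.21

Per-period risk-free factor R = e^0.03 = 1.0305; dividend-adjusted growth = e^(0.03−0.04) = 0.9900.
Risk-neutral probability p = (0.9900 − 0.75)/(1.1 − 0.75) = 0.2400/0.3500 = 0.6859
Terminal stock prices: S_uuu = 126.4, S_uud = 86.21, S_udd = 58.78, S_ddd = 40.08
Terminal payoffs (S − K): max(46.45, 0) = 46.45, max(6.213, 0) = 6.213, max(-21.22, 0) = 0, max(-39.92, 0) = 0
Node uu (S = 115): V_uu = e^(−0.03)·[0.6859·46.4450 + 0.3141·6.2125] = 32.8071
Node ud (S = 78.38): V_ud = e^(−0.03)·[0.6859·6.2125 + 0.3141·0.0000] = 4.1350
Node dd (S = 53.44): V_dd = e^(−0.03)·[0.6859·0.0000 + 0.3141·0.0000] = 0.0000
Node u (S = 104.5): V_u = e^(−0.03)·[0.6859·32.8071 + 0.3141·4.1350] = 23.0965
Node d (S = 71.25): V_d = e^(−0.03)·[0.6859·4.1350 + 0.3141·0.0000] = 2.7522
Node 0 (S = 95): V_0 = e^(−0.03)·[0.6859·23.0965 + 0.3141·2.7522] = 16.2118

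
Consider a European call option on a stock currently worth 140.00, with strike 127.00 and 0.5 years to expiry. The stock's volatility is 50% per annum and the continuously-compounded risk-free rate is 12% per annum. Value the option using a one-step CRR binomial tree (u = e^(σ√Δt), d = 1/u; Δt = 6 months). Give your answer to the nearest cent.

33.96

CRR parameters: u = e^(σ√Δt) = e^(0.5·√0.5) = 1.4241, d = 1/u = 0.7022
Per-period rate: rΔt = 0.12·0.5 = 0.06, so R = e^0.06 = 1.0618
Risk-neutral probability p = (e^0.06 − 0.7022)/(1.4241 − 0.7022) = 0.3596/0.7219 = 0.4982
Terminal stock prices: S_u = 199.4, S_d = 98.31
Terminal payoffs (S − K): max(72.38, 0) = 72.38, max(-28.69, 0) = 0
Node 0 (S = 140): V_0 = e^(−0.06)·[0.4982·72.3767 + 0.5018·0.0000] = 33.9565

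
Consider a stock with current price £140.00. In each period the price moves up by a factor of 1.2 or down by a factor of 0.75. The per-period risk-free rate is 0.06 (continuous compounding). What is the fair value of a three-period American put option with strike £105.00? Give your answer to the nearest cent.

Risk-neutral probability p = (e^0.06 − 0.75)/(1.2 − 0.75) = 0.3118/0.4500 = 0.6930
Terminal stock prices: S_uuu = 241.9, S_uud = 151.2, S_udd = 94.5, S_ddd = 59.06
Terminal payoffs (K − S): max(-136.9, 0) = 0, max(-46.2, 0) = 0, max(10.5, 0) = 10.5, max(45.94, 0) = 45.94
Node uu (S = 201.6): continuation = e^(−0.06)·[0.6930·0.0000 + 0.3070·0.0000] = 0.0000; exercise value = 0.0000 ≤ continuation, so V_uu = 0.0000
Node ud (S = 126): continuation = e^(−0.06)·[0.6930·0.0000 + 0.3070·10.5000] = 3.0361; exercise value = 0.0000 ≤ continuation, so V_ud = 3.0361
Node dd (S = 78.75): continuation = e^(−0.06)·[0.6930·10.5000 + 0.3070·45.9375] = 20.1353; exercise value = 26.2500 > continuation, so V_dd = 26.2500 (exercise)
Node u (S = 168): continuation = e^(−0.06)·[0.6930·0.0000 + 0.3070·3.0361] = 0.8779; exercise value = 0.0000 ≤ continuation, so V_u = 0.8779
Node d (S = 105): continuation = e^(−0.06)·[0.6930·3.0361 + 0.3070·26.2500] = 9.5716; exercise value = 0.0000 ≤ continuation, so V_d = 9.5716
Node 0 (S = 140): continuation = e^(−0.06)·[0.6930·0.8779 + 0.3070·9.5716] = 3.3405; exercise value = 0.0000 ≤ continuation, so V_0 = 3.3405

£3.34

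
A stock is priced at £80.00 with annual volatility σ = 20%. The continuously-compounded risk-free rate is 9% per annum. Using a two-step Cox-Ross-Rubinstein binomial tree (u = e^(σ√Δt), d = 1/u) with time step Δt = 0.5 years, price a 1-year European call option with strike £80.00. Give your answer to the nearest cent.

CRR parameters: u = e^(σ√Δt) = e^(0.2·√0.5) = 1.1519, d = 1/u = 0.8681
Per-period rate: rΔt = 0.09·0.5 = 0.045, so R = e^0.045 = 1.0460
Risk-neutral probability p = (e^0.045 − 0.8681)/(1.1519 − 0.8681) = 0.1779/0.2838 = 0.6269
Terminal stock prices: S_uu = 106.2, S_ud = 80, S_dd = 60.29
Terminal payoffs (S − K): max(26.15, 0) = 26.15, max(0, 0) = 0, max(-19.71, 0) = 0
Node u (S = 92.15): V_u = e^(−0.045)·[0.6269·26.1517 + 0.3731·0.0000] = 15.6730
Node d (S = 69.45): V_d = e^(−0.045)·[0.6269·0.0000 + 0.3731·0.0000] = 0.0000
Node 0 (S = 80): V_0 = e^(−0.045)·[0.6269·15.6730 + 0.3731·0.0000] = 9.3930

£9.39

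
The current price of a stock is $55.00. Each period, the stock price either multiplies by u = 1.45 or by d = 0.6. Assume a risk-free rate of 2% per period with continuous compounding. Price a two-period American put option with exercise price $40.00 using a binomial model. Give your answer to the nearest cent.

Risk-neutral probability p = (e^0.02 − 0.6)/(1.45 − 0.6) = 0.4202/0.8500 = 0.4944
Terminal stock prices: S_uu = 115.6, S_ud = 47.85, S_dd = 19.8
Terminal payoffs (K − S): max(-75.64, 0) = 0, max(-7.85, 0) = 0, max(20.2, 0) = 20.2
Node u (S = 79.75): continuation = e^(−0.02)·[0.4944·0.0000 + 0.5056·0.0000] = 0.0000; exercise value = 0.0000 ≤ continuation, so V_u = 0.0000
Node d (S = 33): continuation = e^(−0.02)·[0.4944·0.0000 + 0.5056·20.2000] = 10.0118; exercise value = 7.0000 ≤ continuation, so V_d = 10.0118
Node 0 (S = 55): continuation = e^(−0.02)·[0.4944·0.0000 + 0.5056·10.0118] = 4.9622; exercise value = 0.0000 ≤ continuation, so V_0 = 4.9622

$4.96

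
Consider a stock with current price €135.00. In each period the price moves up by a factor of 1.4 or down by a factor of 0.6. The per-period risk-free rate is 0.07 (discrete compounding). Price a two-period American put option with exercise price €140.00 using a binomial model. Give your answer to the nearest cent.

Risk-neutral probability p = (1 + 0.07 − 0.6)/(1.4 − 0.6) = 0.4700/0.8000 = 0.5875
Terminal stock prices: S_uu = 264.6, S_ud = 113.4, S_dd = 48.6
Terminal payoffs (K − S): max(-124.6, 0) = 0, max(26.6, 0) = 26.6, max(91.4, 0) = 91.4
Node u (S = 189): continuation = 1/1.07·[0.5875·0.0000 + 0.4125·26.6000] = 10.2547; exercise value = 0.0000 ≤ continuation, so V_u = 10.2547
Node d (S = 81): continuation = 1/1.07·[0.5875·26.6000 + 0.4125·91.4000] = 49.8411; exercise value = 59.0000 > continuation, so V_d = 59.0000 (exercise)
Node 0 (S = 135): continuation = 1/1.07·[0.5875·10.2547 + 0.4125·59.0000] = 28.3758; exercise value = 5.0000 ≤ continuation, so V_0 = 28.3758

€28.38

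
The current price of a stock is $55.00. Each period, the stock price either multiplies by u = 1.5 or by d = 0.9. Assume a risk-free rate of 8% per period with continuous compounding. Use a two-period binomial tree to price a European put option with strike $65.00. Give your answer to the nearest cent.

$8.41

Risk-neutral probability p = (e^0.08 − 0.9)/(1.5 − 0.9) = 0.1833/0.6000 = 0.3055
Terminal stock prices: S_uu = 123.8, S_ud = 74.25, S_dd = 44.55
Terminal payoffs (K − S): max(-58.75, 0) = 0, max(-9.25, 0) = 0, max(20.45, 0) = 20.45
Node u (S = 82.5): V_u = e^(−0.08)·[0.3055·0.0000 + 0.6945·0.0000] = 0.0000
Node d (S = 49.5): V_d = e^(−0.08)·[0.3055·0.0000 + 0.6945·20.4500] = 13.1110
Node 0 (S = 55): V_0 = e^(−0.08)·[0.3055·0.0000 + 0.6945·13.1110] = 8.4058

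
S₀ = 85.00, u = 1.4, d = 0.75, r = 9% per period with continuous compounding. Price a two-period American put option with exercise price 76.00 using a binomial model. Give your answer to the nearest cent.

5.27

Risk-neutral probability p = (e^0.09 − 0.75)/(1.4 − 0.75) = 0.3442/0.6500 = 0.5295
Terminal stock prices: S_uu = 166.6, S_ud = 89.25, S_dd = 47.81
Terminal payoffs (K − S): max(-90.6, 0) = 0, max(-13.25, 0) = 0, max(28.19, 0) = 28.19
Node u (S = 119): continuation = e^(−0.09)·[0.5295·0.0000 + 0.4705·0.0000] = 0.0000; exercise value = 0.0000 ≤ continuation, so V_u = 0.0000
Node d (S = 63.75): continuation = e^(−0.09)·[0.5295·0.0000 + 0.4705·28.1875] = 12.1208; exercise value = 12.2500 > continuation, so V_d = 12.2500 (exercise)
Node 0 (S = 85): continuation = e^(−0.09)·[0.5295·0.0000 + 0.4705·12.2500] = 5.2676; exercise value = 0.0000 ≤ continuation, so V_0 = 5.2676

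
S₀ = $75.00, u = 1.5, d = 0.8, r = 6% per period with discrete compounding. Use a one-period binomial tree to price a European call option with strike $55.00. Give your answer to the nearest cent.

Risk-neutral probability p = (1 + 0.06 − 0.8)/(1.5 − 0.8) = 0.2600/0.7000 = 0.3714
Terminal stock prices: S_u = 112.5, S_d = 60
Terminal payoffs (S − K): max(57.5, 0) = 57.5, max(5, 0) = 5
Node 0 (S = 75): V_0 = 1/1.06·[0.3714·57.5000 + 0.6286·5.0000] = 23.1132

$23.11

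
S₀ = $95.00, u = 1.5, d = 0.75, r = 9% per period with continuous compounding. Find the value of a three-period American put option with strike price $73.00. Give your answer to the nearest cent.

$4.78

Risk-neutral probability p = (e^0.09 − 0.75)/(1.5 − 0.75) = 0.3442/0.7500 = 0.4589
Terminal stock prices: S_uuu = 320.6, S_uud = 160.3, S_udd = 80.16, S_ddd = 40.08
Terminal payoffs (K − S): max(-247.6, 0) = 0, max(-87.31, 0) = 0, max(-7.156, 0) = 0, max(32.92, 0) = 32.92
Node uu (S = 213.8): continuation = e^(−0.09)·[0.4589·0.0000 + 0.5411·0.0000] = 0.0000; exercise value = 0.0000 ≤ continuation, so V_uu = 0.0000
Node ud (S = 106.9): continuation = e^(−0.09)·[0.4589·0.0000 + 0.5411·0.0000] = 0.0000; exercise value = 0.0000 ≤ continuation, so V_ud = 0.0000
Node dd (S = 53.44): continuation = e^(−0.09)·[0.4589·0.0000 + 0.5411·32.9219] = 16.2808; exercise value = 19.5625 > continuation, so V_dd = 19.5625 (exercise)
Node u (S = 142.5): continuation = e^(−0.09)·[0.4589·0.0000 + 0.5411·0.0000] = 0.0000; exercise value = 0.0000 ≤ continuation, so V_u = 0.0000
Node d (S = 71.25): continuation = e^(−0.09)·[0.4589·0.0000 + 0.5411·19.5625] = 9.6742; exercise value = 1.7500 ≤ continuation, so V_d = 9.6742
Node 0 (S = 95): continuation = e^(−0.09)·[0.4589·0.0000 + 0.5411·9.6742] = 4.7842; exercise value = 0.0000 ≤ continuation, so V_0 = 4.7842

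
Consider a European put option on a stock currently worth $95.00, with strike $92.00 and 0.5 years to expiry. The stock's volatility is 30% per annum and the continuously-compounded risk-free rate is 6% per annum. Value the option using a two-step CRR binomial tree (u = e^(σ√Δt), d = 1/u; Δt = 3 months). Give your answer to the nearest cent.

CRR parameters: u = e^(σ√Δt) = e^(0.3·√0.25) = 1.1618, d = 1/u = 0.8607
Per-period rate: rΔt = 0.06·0.25 = 0.015, so R = e^0.015 = 1.0151
Risk-neutral probability p = (e^0.015 − 0.8607)/(1.1618 − 0.8607) = 0.1544/0.3011 = 0.5128
Terminal stock prices: S_uu = 128.2, S_ud = 95, S_dd = 70.38
Terminal payoffs (K − S): max(-36.24, 0) = 0, max(-3, 0) = 0, max(21.62, 0) = 21.62
Node u (S = 110.4): V_u = e^(−0.015)·[0.5128·0.0000 + 0.4872·0.0000] = 0.0000
Node d (S = 81.77): V_d = e^(−0.015)·[0.5128·0.0000 + 0.4872·21.6223] = 10.3784
Node 0 (S = 95): V_0 = e^(−0.015)·[0.5128·0.0000 + 0.4872·10.3784] = 4.9815

$4.98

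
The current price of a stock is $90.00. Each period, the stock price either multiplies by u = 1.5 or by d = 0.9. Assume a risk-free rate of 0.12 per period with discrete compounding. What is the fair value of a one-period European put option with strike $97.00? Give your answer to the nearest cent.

Risk-neutral probability p = (1 + 0.12 − 0.9)/(1.5 − 0.9) = 0.2200/0.6000 = 0.3667
Terminal stock prices: S_u = 135, S_d = 81
Terminal payoffs (K − S): max(-38, 0) = 0, max(16, 0) = 16
Node 0 (S = 90): V_0 = 1/1.12·[0.3667·0.0000 + 0.6333·16.0000] = 9.0476

$9.05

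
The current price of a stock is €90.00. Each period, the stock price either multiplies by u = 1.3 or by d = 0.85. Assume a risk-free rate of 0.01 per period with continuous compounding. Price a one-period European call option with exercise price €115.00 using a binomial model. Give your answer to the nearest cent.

Risk-neutral probability p = (e^0.01 − 0.85)/(1.3 − 0.85) = 0.1601/0.4500 = 0.3557
Terminal stock prices: S_u = 117, S_d = 76.5
Terminal payoffs (S − K): max(2, 0) = 2, max(-38.5, 0) = 0
Node 0 (S = 90): V_0 = e^(−0.01)·[0.3557·2.0000 + 0.6443·0.0000] = 0.7043

€0.70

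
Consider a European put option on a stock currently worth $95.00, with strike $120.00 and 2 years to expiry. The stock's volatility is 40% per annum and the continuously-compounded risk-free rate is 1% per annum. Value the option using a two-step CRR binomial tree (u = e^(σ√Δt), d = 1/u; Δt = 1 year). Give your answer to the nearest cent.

CRR parameters: u = e^(σ√Δt) = e^(0.4·√1) = 1.4918, d = 1/u = 0.6703
Per-period rate: rΔt = 0.01·1 = 0.01, so R = e^0.01 = 1.0101
Risk-neutral probability p = (e^0.01 − 0.6703)/(1.4918 − 0.6703) = 0.3397/0.8215 = 0.4135
Terminal stock prices: S_uu = 211.4, S_ud = 95, S_dd = 42.69
Terminal payoffs (K − S): max(-91.43, 0) = 0, max(25, 0) = 25, max(77.31, 0) = 77.31
Node u (S = 141.7): V_u = e^(−0.01)·[0.4135·0.0000 + 0.5865·25.0000] = 14.5155
Node d (S = 63.68): V_d = e^(−0.01)·[0.4135·25.0000 + 0.5865·77.3137] = 55.1256
Node 0 (S = 95): V_0 = e^(−0.01)·[0.4135·14.5155 + 0.5865·55.1256] = 37.9500

$37.95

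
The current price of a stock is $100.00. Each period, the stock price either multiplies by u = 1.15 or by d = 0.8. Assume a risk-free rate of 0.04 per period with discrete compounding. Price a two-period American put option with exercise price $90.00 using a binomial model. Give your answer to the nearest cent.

$3.02

Risk-neutral probability p = (1 + 0.04 − 0.8)/(1.15 − 0.8) = 0.2400/0.3500 = 0.6857
Terminal stock prices: S_uu = 132.2, S_ud = 92, S_dd = 64
Terminal payoffs (K − S): max(-42.25, 0) = 0, max(-2, 0) = 0, max(26, 0) = 26
Node u (S = 115): continuation = 1/1.04·[0.6857·0.0000 + 0.3143·0.0000] = 0.0000; exercise value = 0.0000 ≤ continuation, so V_u = 0.0000
Node d (S = 80): continuation = 1/1.04·[0.6857·0.0000 + 0.3143·26.0000] = 7.8571; exercise value = 10.0000 > continuation, so V_d = 10.0000 (exercise)
Node 0 (S = 100): continuation = 1/1.04·[0.6857·0.0000 + 0.3143·10.0000] = 3.0220; exercise value = 0.0000 ≤ continuation, so V_0 = 3.0220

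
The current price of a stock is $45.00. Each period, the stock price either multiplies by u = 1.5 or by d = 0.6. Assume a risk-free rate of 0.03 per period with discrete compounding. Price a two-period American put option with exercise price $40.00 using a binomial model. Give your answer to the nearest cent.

$6.59

Risk-neutral probability p = (1 + 0.03 − 0.6)/(1.5 − 0.6) = 0.4300/0.9000 = 0.4778
Terminal stock prices: S_uu = 101.2, S_ud = 40.5, S_dd = 16.2
Terminal payoffs (K − S): max(-61.25, 0) = 0, max(-0.5, 0) = 0, max(23.8, 0) = 23.8
Node u (S = 67.5): continuation = 1/1.03·[0.4778·0.0000 + 0.5222·0.0000] = 0.0000; exercise value = 0.0000 ≤ continuation, so V_u = 0.0000
Node d (S = 27): continuation = 1/1.03·[0.4778·0.0000 + 0.5222·23.8000] = 12.0669; exercise value = 13.0000 > continuation, so V_d = 13.0000 (exercise)
Node 0 (S = 45): continuation = 1/1.03·[0.4778·0.0000 + 0.5222·13.0000] = 6.5912; exercise value = 0.0000 ≤ continuation, so V_0 = 6.5912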